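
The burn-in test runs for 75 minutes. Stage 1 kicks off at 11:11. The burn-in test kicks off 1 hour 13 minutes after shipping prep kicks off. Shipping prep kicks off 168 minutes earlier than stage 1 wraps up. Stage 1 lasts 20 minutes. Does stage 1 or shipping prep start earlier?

shipping prep

Stage 1 ends at 11:11 + 20 min = 11:31.
Shipping prep starts at 11:31 − 168 min = 08:43.
Stage 1 starts at 11:11 and shipping prep starts at 08:43, so shipping prep is first.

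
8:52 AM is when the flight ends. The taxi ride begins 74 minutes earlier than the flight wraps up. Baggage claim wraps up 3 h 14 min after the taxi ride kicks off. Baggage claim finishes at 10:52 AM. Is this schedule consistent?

Yes

The taxi ride starts at 8:52 AM − 74 min = 7:38 AM.
Baggage claim ends at 7:38 AM + 194 min = 10:52 AM.
That matches the stated 10:52 AM, so the schedule is consistent.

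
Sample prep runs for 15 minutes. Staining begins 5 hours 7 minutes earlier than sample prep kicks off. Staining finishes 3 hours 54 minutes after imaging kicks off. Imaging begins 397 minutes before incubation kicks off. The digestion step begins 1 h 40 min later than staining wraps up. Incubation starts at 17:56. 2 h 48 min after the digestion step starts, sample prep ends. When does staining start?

14:19

Imaging starts at 17:56 − 397 min = 11:19.
Staining ends at 11:19 + 234 min = 15:13.
The digestion step starts at 15:13 + 100 min = 16:53.
Sample prep ends at 16:53 + 168 min = 19:41.
Sample prep starts at 19:41 − 15 min = 19:26.
Staining starts at 19:26 − 307 min = 14:19.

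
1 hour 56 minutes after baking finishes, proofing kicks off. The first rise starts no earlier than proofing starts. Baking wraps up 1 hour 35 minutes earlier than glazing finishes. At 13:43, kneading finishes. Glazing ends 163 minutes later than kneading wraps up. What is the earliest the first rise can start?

Glazing ends at 13:43 + 163 min = 16:26.
Baking ends at 16:26 − 95 min = 14:51.
Proofing starts at 14:51 + 116 min = 16:47.
The first rise is bounded by proofing, so the earliest it can start is 16:47.

16:47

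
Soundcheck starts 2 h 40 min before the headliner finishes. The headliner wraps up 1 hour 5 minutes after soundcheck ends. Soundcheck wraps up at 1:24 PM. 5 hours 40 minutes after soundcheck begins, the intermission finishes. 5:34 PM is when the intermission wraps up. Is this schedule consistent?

The headliner ends at 1:24 PM + 65 min = 2:29 PM.
Soundcheck starts at 2:29 PM − 160 min = 11:49 AM.
The intermission ends at 11:49 AM + 340 min = 5:29 PM.
But the intermission is also said to end at 5:34 PM — a 5-minute conflict.

No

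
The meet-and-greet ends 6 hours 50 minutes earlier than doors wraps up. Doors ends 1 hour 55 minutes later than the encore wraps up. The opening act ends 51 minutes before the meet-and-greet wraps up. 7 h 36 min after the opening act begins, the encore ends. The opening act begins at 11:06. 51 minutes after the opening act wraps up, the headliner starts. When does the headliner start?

13:47

The encore ends at 11:06 + 456 min = 18:42.
Doors ends at 18:42 + 115 min = 20:37.
The meet-and-greet ends at 20:37 − 410 min = 13:47.
The opening act ends at 13:47 − 51 min = 12:56.
The headliner starts at 12:56 + 51 min = 13:47.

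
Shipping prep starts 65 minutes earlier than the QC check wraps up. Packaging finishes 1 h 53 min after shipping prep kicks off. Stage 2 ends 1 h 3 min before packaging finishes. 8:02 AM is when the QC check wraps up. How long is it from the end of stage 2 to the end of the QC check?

15 minutes

Shipping prep starts at 8:02 AM − 65 min = 6:57 AM.
Packaging ends at 6:57 AM + 113 min = 8:50 AM.
Stage 2 ends at 8:50 AM − 63 min = 7:47 AM.
From 7:47 AM to 8:02 AM is 15 minutes.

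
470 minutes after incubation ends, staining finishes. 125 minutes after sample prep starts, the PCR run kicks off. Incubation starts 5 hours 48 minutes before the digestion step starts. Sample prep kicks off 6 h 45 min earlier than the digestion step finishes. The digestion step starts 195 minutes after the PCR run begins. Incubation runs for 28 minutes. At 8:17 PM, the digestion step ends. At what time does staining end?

9:22 PM

Sample prep starts at 8:17 PM − 405 min = 1:32 PM.
The PCR run starts at 1:32 PM + 125 min = 3:37 PM.
The digestion step starts at 3:37 PM + 195 min = 6:52 PM.
Incubation starts at 6:52 PM − 348 min = 1:04 PM.
Incubation ends at 1:04 PM + 28 min = 1:32 PM.
Staining ends at 1:32 PM + 470 min = 9:22 PM.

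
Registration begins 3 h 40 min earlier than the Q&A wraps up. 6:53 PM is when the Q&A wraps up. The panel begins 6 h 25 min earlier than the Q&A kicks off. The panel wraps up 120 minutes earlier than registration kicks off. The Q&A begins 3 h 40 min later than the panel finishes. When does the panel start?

10:28 AM

Registration starts at 6:53 PM − 220 min = 3:13 PM.
The panel ends at 3:13 PM − 120 min = 1:13 PM.
The Q&A starts at 1:13 PM + 220 min = 4:53 PM.
The panel starts at 4:53 PM − 385 min = 10:28 AM.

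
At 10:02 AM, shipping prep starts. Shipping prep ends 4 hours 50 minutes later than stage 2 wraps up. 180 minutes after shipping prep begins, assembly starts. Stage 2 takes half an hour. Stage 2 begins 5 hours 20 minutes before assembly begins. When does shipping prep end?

Assembly starts at 10:02 AM + 180 min = 1:02 PM.
Stage 2 starts at 1:02 PM − 320 min = 7:42 AM.
Stage 2 ends at 7:42 AM + 30 min = 8:12 AM.
Shipping prep ends at 8:12 AM + 290 min = 1:02 PM.

1:02 PM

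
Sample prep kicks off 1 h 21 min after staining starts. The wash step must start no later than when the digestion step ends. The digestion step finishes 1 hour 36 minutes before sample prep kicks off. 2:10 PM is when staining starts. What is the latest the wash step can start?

1:55 PM

Sample prep starts at 2:10 PM + 81 min = 3:31 PM.
The digestion step ends at 3:31 PM − 96 min = 1:55 PM.
The wash step is bounded by the digestion step, so the latest it can start is 1:55 PM.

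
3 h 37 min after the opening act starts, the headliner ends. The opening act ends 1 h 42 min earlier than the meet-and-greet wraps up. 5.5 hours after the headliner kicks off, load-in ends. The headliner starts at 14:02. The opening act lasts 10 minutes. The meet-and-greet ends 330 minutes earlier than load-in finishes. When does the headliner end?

Load-in ends at 14:02 + 330 min = 19:32.
The meet-and-greet ends at 19:32 − 330 min = 14:02.
The opening act ends at 14:02 − 102 min = 12:20.
The opening act starts at 12:20 − 10 min = 12:10.
The headliner ends at 12:10 + 217 min = 15:47.

15:47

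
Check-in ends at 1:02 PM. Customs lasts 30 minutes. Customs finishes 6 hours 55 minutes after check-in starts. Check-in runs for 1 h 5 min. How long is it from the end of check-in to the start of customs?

5 hours 20 minutes

Check-in starts at 1:02 PM − 65 min = 11:57 AM.
Customs ends at 11:57 AM + 415 min = 6:52 PM.
Customs starts at 6:52 PM − 30 min = 6:22 PM.
From 1:02 PM to 6:22 PM is 5 hours 20 minutes.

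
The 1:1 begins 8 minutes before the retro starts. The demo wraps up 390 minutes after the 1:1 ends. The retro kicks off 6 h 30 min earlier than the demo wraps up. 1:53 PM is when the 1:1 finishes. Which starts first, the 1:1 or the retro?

the 1:1

The demo ends at 1:53 PM + 390 min = 8:23 PM.
The retro starts at 8:23 PM − 390 min = 1:53 PM.
The 1:1 starts at 1:53 PM − 8 min = 1:45 PM.
The 1:1 starts at 1:45 PM and the retro starts at 1:53 PM, so the 1:1 is first.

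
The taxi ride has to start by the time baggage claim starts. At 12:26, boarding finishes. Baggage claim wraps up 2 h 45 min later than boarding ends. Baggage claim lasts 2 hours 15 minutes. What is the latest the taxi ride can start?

12:56

Baggage claim ends at 12:26 + 165 min = 15:11.
Baggage claim starts at 15:11 − 135 min = 12:56.
The taxi ride is bounded by baggage claim, so the latest it can start is 12:56.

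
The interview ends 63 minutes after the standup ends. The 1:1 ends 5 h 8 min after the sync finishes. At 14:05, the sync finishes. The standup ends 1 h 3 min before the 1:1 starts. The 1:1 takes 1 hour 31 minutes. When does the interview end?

17:42

The 1:1 ends at 14:05 + 308 min = 19:13.
The 1:1 starts at 19:13 − 91 min = 17:42.
The standup ends at 17:42 − 63 min = 16:39.
The interview ends at 16:39 + 63 min = 17:42.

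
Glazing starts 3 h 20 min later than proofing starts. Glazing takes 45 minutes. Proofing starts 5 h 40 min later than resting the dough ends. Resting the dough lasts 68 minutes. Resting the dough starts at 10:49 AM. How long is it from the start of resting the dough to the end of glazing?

Resting the dough ends at 10:49 AM + 68 min = 11:57 AM.
Proofing starts at 11:57 AM + 340 min = 5:37 PM.
Glazing starts at 5:37 PM + 200 min = 8:57 PM.
Glazing ends at 8:57 PM + 45 min = 9:42 PM.
From 10:49 AM to 9:42 PM is 10 hours 53 minutes.

10 hours 53 minutes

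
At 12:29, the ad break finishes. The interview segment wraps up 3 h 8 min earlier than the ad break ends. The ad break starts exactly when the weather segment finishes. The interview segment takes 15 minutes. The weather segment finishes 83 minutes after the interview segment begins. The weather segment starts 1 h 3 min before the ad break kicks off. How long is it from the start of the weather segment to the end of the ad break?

183 minutes

The interview segment ends at 12:29 − 188 min = 09:21.
The interview segment starts at 09:21 − 15 min = 09:06.
The weather segment ends at 09:06 + 83 min = 10:29.
So the ad break starts at 10:29.
The weather segment starts at 10:29 − 63 min = 09:26.
From 09:26 to 12:29 is 183 minutes.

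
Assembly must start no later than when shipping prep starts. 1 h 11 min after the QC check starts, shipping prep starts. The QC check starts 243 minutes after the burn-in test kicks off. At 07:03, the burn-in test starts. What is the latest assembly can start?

The QC check starts at 07:03 + 243 min = 11:06.
Shipping prep starts at 11:06 + 71 min = 12:17.
Assembly is bounded by shipping prep, so the latest it can start is 12:17.

12:17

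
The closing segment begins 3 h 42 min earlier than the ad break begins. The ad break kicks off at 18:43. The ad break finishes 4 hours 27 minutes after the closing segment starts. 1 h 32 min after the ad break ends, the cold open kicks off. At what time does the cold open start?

21:00

The closing segment starts at 18:43 − 222 min = 15:01.
The ad break ends at 15:01 + 267 min = 19:28.
The cold open starts at 19:28 + 92 min = 21:00.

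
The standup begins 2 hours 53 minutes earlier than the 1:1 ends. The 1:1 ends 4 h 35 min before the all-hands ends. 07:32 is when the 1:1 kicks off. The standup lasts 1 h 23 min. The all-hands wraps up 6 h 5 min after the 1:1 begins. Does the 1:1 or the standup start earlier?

the standup

The all-hands ends at 07:32 + 365 min = 13:37.
The 1:1 ends at 13:37 − 275 min = 09:02.
The standup starts at 09:02 − 173 min = 06:09.
The 1:1 starts at 07:32 and the standup starts at 06:09, so the standup is first.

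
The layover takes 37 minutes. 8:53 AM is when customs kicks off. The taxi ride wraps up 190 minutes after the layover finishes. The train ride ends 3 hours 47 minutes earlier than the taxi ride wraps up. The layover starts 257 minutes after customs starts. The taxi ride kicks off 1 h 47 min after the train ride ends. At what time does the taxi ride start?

The layover starts at 8:53 AM + 257 min = 1:10 PM.
The layover ends at 1:10 PM + 37 min = 1:47 PM.
The taxi ride ends at 1:47 PM + 190 min = 4:57 PM.
The train ride ends at 4:57 PM − 227 min = 1:10 PM.
The taxi ride starts at 1:10 PM + 107 min = 2:57 PM.

2:57 PM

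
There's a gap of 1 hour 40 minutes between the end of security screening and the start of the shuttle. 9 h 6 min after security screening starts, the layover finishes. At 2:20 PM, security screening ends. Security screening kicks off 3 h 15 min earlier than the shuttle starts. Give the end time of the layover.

The shuttle starts at 2:20 PM + 100 min = 4:00 PM.
Security screening starts at 4:00 PM − 195 min = 12:45 PM.
The layover ends at 12:45 PM + 546 min = 9:51 PM.

9:51 PM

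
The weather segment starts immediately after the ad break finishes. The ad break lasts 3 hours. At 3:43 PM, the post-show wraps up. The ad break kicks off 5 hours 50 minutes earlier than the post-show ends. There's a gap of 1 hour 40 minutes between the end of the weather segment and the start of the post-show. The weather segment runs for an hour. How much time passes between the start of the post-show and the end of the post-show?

The ad break starts at 3:43 PM − 350 min = 9:53 AM.
The ad break ends at 9:53 AM + 180 min = 12:53 PM.
So the weather segment starts at 12:53 PM.
The weather segment ends at 12:53 PM + 60 min = 1:53 PM.
The post-show starts at 1:53 PM + 100 min = 3:33 PM.
From 3:33 PM to 3:43 PM is 10 minutes.

10 minutes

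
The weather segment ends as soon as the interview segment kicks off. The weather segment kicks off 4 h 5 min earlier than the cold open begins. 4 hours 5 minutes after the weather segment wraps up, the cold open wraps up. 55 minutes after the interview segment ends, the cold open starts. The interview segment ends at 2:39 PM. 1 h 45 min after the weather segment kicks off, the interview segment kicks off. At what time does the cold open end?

5:19 PM

The cold open starts at 2:39 PM + 55 min = 3:34 PM.
The weather segment starts at 3:34 PM − 245 min = 11:29 AM.
The interview segment starts at 11:29 AM + 105 min = 1:14 PM.
So the weather segment ends at 1:14 PM.
The cold open ends at 1:14 PM + 245 min = 5:19 PM.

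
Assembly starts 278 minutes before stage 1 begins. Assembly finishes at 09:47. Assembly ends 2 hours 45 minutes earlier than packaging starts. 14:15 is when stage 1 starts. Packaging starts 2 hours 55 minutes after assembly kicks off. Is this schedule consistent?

Assembly starts at 14:15 − 278 min = 09:37.
Packaging starts at 09:37 + 175 min = 12:32.
Assembly ends at 12:32 − 165 min = 09:47.
That matches the stated 09:47, so the schedule is consistent.

Yes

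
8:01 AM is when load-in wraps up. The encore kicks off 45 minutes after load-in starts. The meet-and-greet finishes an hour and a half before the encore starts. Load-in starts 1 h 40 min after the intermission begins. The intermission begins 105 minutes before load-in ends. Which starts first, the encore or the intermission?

the intermission

The intermission starts at 8:01 AM − 105 min = 6:16 AM.
Load-in starts at 6:16 AM + 100 min = 7:56 AM.
The encore starts at 7:56 AM + 45 min = 8:41 AM.
The encore starts at 8:41 AM and the intermission starts at 6:16 AM, so the intermission is first.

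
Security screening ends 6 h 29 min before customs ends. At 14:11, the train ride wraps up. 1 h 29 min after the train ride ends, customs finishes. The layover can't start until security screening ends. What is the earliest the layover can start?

Customs ends at 14:11 + 89 min = 15:40.
Security screening ends at 15:40 − 389 min = 09:11.
The layover is bounded by security screening, so the earliest it can start is 09:11.

09:11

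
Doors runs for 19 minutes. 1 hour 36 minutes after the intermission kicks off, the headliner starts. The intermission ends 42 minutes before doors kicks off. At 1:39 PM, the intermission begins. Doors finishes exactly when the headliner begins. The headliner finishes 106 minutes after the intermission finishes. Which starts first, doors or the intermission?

the intermission

The headliner starts at 1:39 PM + 96 min = 3:15 PM.
So doors ends at 3:15 PM.
Doors starts at 3:15 PM − 19 min = 2:56 PM.
Doors starts at 2:56 PM and the intermission starts at 1:39 PM, so the intermission is first.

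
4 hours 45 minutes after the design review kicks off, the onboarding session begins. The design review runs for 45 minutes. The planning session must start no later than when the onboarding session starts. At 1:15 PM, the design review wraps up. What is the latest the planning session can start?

5:15 PM

The design review starts at 1:15 PM − 45 min = 12:30 PM.
The onboarding session starts at 12:30 PM + 285 min = 5:15 PM.
The planning session is bounded by the onboarding session, so the latest it can start is 5:15 PM.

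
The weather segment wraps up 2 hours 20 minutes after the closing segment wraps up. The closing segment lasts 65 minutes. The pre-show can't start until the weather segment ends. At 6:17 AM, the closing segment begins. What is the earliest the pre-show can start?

9:42 AM

The closing segment ends at 6:17 AM + 65 min = 7:22 AM.
The weather segment ends at 7:22 AM + 140 min = 9:42 AM.
The pre-show is bounded by the weather segment, so the earliest it can start is 9:42 AM.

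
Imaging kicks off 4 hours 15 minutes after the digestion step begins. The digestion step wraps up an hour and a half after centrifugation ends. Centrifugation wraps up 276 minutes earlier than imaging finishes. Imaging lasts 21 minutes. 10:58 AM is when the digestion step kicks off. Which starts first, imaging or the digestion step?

Imaging starts at 10:58 AM + 255 min = 3:13 PM.
Imaging starts at 3:13 PM and the digestion step starts at 10:58 AM, so the digestion step is first.

the digestion step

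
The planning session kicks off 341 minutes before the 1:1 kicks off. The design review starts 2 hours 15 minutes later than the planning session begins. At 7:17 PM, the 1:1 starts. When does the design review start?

3:51 PM

The planning session starts at 7:17 PM − 341 min = 1:36 PM.
The design review starts at 1:36 PM + 135 min = 3:51 PM.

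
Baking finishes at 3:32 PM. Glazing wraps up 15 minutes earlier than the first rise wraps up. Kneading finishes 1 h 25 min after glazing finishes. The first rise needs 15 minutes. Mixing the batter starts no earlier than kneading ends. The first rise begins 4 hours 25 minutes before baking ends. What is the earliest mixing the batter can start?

The first rise starts at 3:32 PM − 265 min = 11:07 AM.
The first rise ends at 11:07 AM + 15 min = 11:22 AM.
Glazing ends at 11:22 AM − 15 min = 11:07 AM.
Kneading ends at 11:07 AM + 85 min = 12:32 PM.
Mixing the batter is bounded by kneading, so the earliest it can start is 12:32 PM.

12:32 PM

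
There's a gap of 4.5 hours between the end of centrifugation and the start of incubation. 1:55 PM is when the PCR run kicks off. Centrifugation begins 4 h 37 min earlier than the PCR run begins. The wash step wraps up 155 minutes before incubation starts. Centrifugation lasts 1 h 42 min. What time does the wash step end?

Centrifugation starts at 1:55 PM − 277 min = 9:18 AM.
Centrifugation ends at 9:18 AM + 102 min = 11:00 AM.
Incubation starts at 11:00 AM + 270 min = 3:30 PM.
The wash step ends at 3:30 PM − 155 min = 12:55 PM.

12:55 PM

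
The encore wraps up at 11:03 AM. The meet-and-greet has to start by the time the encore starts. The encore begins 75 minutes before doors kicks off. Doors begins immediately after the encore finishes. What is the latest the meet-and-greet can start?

9:48 AM

Doors starts at 11:03 AM.
The encore starts at 11:03 AM − 75 min = 9:48 AM.
The meet-and-greet is bounded by the encore, so the latest it can start is 9:48 AM.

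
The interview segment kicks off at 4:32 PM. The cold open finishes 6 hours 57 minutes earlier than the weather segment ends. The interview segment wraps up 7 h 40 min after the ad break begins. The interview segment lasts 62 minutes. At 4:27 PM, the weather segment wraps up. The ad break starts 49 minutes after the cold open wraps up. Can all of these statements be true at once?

The cold open ends at 4:27 PM − 417 min = 9:30 AM.
The ad break starts at 9:30 AM + 49 min = 10:19 AM.
The interview segment ends at 10:19 AM + 460 min = 5:59 PM.
The interview segment starts at 5:59 PM − 62 min = 4:57 PM.
But the interview segment is also said to start at 4:32 PM — a 25-minute conflict.

No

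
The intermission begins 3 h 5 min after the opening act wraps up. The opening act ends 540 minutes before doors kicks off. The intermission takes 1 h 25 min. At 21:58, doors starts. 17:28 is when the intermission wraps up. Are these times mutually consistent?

The opening act ends at 21:58 − 540 min = 12:58.
The intermission starts at 12:58 + 185 min = 16:03.
The intermission ends at 16:03 + 85 min = 17:28.
That matches the stated 17:28, so the schedule is consistent.

Yes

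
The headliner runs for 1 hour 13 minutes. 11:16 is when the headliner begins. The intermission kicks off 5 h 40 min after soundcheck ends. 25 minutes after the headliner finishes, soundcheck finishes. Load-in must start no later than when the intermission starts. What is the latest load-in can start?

18:34

The headliner ends at 11:16 + 73 min = 12:29.
Soundcheck ends at 12:29 + 25 min = 12:54.
The intermission starts at 12:54 + 340 min = 18:34.
Load-in is bounded by the intermission, so the latest it can start is 18:34.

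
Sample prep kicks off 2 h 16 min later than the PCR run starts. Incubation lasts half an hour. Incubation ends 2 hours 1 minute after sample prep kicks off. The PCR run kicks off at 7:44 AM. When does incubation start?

11:31 AM

Sample prep starts at 7:44 AM + 136 min = 10:00 AM.
Incubation ends at 10:00 AM + 121 min = 12:01 PM.
Incubation starts at 12:01 PM − 30 min = 11:31 AM.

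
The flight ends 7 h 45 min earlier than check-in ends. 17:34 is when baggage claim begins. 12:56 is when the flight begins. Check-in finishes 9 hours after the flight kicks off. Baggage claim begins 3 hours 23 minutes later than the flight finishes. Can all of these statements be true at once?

Yes

Check-in ends at 12:56 + 540 min = 21:56.
The flight ends at 21:56 − 465 min = 14:11.
Baggage claim starts at 14:11 + 203 min = 17:34.
That matches the stated 17:34, so the schedule is consistent.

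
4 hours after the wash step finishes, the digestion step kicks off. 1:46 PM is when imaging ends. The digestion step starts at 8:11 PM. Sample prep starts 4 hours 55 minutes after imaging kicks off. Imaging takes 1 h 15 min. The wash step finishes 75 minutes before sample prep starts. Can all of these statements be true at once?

Imaging starts at 1:46 PM − 75 min = 12:31 PM.
Sample prep starts at 12:31 PM + 295 min = 5:26 PM.
The wash step ends at 5:26 PM − 75 min = 4:11 PM.
The digestion step starts at 4:11 PM + 240 min = 8:11 PM.
That matches the stated 8:11 PM, so the schedule is consistent.

Yes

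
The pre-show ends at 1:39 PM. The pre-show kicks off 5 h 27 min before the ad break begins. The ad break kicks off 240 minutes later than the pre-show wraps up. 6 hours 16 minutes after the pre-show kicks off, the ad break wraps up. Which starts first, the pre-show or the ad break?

The ad break starts at 1:39 PM + 240 min = 5:39 PM.
The pre-show starts at 5:39 PM − 327 min = 12:12 PM.
The pre-show starts at 12:12 PM and the ad break starts at 5:39 PM, so the pre-show is first.

the pre-show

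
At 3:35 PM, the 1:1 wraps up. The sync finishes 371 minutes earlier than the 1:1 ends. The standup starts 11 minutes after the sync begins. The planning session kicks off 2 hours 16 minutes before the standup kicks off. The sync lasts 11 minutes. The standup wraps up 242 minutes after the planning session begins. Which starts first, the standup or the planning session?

the planning session

The sync ends at 3:35 PM − 371 min = 9:24 AM.
The sync starts at 9:24 AM − 11 min = 9:13 AM.
The standup starts at 9:13 AM + 11 min = 9:24 AM.
The planning session starts at 9:24 AM − 136 min = 7:08 AM.
The standup starts at 9:24 AM and the planning session starts at 7:08 AM, so the planning session is first.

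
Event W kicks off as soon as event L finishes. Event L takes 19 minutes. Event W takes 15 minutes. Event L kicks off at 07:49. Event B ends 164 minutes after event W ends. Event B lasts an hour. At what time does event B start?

Event L ends at 07:49 + 19 min = 08:08.
So event W starts at 08:08.
Event W ends at 08:08 + 15 min = 08:23.
Event B ends at 08:23 + 164 min = 11:07.
Event B starts at 11:07 − 60 min = 10:07.

10:07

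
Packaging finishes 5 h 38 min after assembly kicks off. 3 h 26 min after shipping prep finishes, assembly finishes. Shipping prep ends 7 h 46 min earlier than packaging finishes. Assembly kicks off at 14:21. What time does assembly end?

Packaging ends at 14:21 + 338 min = 19:59.
Shipping prep ends at 19:59 − 466 min = 12:13.
Assembly ends at 12:13 + 206 min = 15:39.

15:39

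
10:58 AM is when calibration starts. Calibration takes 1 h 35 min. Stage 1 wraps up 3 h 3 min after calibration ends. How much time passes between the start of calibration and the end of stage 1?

4 h 38 min

Calibration ends at 10:58 AM + 95 min = 12:33 PM.
Stage 1 ends at 12:33 PM + 183 min = 3:36 PM.
From 10:58 AM to 3:36 PM is 4 h 38 min.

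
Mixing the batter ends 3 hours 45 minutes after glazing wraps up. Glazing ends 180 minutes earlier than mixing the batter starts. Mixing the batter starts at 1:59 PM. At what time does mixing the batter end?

Glazing ends at 1:59 PM − 180 min = 10:59 AM.
Mixing the batter ends at 10:59 AM + 225 min = 2:44 PM.

2:44 PM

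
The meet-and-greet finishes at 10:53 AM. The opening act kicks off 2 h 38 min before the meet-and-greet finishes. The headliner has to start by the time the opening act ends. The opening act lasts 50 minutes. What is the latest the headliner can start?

9:05 AM

The opening act starts at 10:53 AM − 158 min = 8:15 AM.
The opening act ends at 8:15 AM + 50 min = 9:05 AM.
The headliner is bounded by the opening act, so the latest it can start is 9:05 AM.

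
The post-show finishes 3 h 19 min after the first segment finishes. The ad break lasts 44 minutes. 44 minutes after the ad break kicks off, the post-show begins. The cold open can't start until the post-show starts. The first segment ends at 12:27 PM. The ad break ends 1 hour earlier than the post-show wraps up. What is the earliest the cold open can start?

2:46 PM

The post-show ends at 12:27 PM + 199 min = 3:46 PM.
The ad break ends at 3:46 PM − 60 min = 2:46 PM.
The ad break starts at 2:46 PM − 44 min = 2:02 PM.
The post-show starts at 2:02 PM + 44 min = 2:46 PM.
The cold open is bounded by the post-show, so the earliest it can start is 2:46 PM.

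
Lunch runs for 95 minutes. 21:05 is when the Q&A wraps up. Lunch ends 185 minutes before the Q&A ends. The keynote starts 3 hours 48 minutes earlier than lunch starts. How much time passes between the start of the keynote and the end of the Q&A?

508 minutes

Lunch ends at 21:05 − 185 min = 18:00.
Lunch starts at 18:00 − 95 min = 16:25.
The keynote starts at 16:25 − 228 min = 12:37.
From 12:37 to 21:05 is 508 minutes.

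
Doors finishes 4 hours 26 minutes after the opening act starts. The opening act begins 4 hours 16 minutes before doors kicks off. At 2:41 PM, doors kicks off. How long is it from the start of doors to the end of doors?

10 minutes

The opening act starts at 2:41 PM − 256 min = 10:25 AM.
Doors ends at 10:25 AM + 266 min = 2:51 PM.
From 2:41 PM to 2:51 PM is 10 minutes.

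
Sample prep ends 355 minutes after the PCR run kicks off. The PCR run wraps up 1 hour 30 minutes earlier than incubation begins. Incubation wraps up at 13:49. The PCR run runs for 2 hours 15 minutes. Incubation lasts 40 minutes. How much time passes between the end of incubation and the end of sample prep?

Incubation starts at 13:49 − 40 min = 13:09.
The PCR run ends at 13:09 − 90 min = 11:39.
The PCR run starts at 11:39 − 135 min = 09:24.
Sample prep ends at 09:24 + 355 min = 15:19.
From 13:49 to 15:19 is an hour and a half.

an hour and a half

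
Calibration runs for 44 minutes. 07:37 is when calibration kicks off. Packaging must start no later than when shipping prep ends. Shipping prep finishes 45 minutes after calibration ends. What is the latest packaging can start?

Calibration ends at 07:37 + 44 min = 08:21.
Shipping prep ends at 08:21 + 45 min = 09:06.
Packaging is bounded by shipping prep, so the latest it can start is 09:06.

09:06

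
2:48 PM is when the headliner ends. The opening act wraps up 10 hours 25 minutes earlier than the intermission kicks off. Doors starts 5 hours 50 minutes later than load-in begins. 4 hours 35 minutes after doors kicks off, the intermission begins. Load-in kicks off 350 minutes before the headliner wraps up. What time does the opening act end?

Load-in starts at 2:48 PM − 350 min = 8:58 AM.
Doors starts at 8:58 AM + 350 min = 2:48 PM.
The intermission starts at 2:48 PM + 275 min = 7:23 PM.
The opening act ends at 7:23 PM − 625 min = 8:58 AM.

8:58 AM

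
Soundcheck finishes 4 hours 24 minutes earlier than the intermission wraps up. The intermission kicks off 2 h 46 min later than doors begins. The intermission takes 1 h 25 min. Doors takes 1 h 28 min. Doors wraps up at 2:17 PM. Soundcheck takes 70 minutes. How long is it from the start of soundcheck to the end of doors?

Doors starts at 2:17 PM − 88 min = 12:49 PM.
The intermission starts at 12:49 PM + 166 min = 3:35 PM.
The intermission ends at 3:35 PM + 85 min = 5:00 PM.
Soundcheck ends at 5:00 PM − 264 min = 12:36 PM.
Soundcheck starts at 12:36 PM − 70 min = 11:26 AM.
From 11:26 AM to 2:17 PM is 171 minutes.

171 minutes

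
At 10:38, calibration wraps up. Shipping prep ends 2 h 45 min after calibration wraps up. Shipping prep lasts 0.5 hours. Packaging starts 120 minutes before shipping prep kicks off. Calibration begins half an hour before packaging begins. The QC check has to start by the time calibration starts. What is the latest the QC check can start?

Shipping prep ends at 10:38 + 165 min = 13:23.
Shipping prep starts at 13:23 − 30 min = 12:53.
Packaging starts at 12:53 − 120 min = 10:53.
Calibration starts at 10:53 − 30 min = 10:23.
The QC check is bounded by calibration, so the latest it can start is 10:23.

10:23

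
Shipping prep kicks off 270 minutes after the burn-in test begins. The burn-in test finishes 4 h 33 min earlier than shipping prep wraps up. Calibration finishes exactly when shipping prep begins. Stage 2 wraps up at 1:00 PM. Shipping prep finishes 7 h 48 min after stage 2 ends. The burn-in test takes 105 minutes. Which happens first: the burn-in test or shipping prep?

Shipping prep ends at 1:00 PM + 468 min = 8:48 PM.
The burn-in test ends at 8:48 PM − 273 min = 4:15 PM.
The burn-in test starts at 4:15 PM − 105 min = 2:30 PM.
Shipping prep starts at 2:30 PM + 270 min = 7:00 PM.
The burn-in test starts at 2:30 PM and shipping prep starts at 7:00 PM, so the burn-in test is first.

the burn-in test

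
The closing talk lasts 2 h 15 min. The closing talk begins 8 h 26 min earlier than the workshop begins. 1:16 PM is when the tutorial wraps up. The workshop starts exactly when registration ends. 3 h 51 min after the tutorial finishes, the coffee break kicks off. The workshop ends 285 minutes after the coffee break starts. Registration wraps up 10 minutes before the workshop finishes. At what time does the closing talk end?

3:31 PM

The coffee break starts at 1:16 PM + 231 min = 5:07 PM.
The workshop ends at 5:07 PM + 285 min = 9:52 PM.
Registration ends at 9:52 PM − 10 min = 9:42 PM.
So the workshop starts at 9:42 PM.
The closing talk starts at 9:42 PM − 506 min = 1:16 PM.
The closing talk ends at 1:16 PM + 135 min = 3:31 PM.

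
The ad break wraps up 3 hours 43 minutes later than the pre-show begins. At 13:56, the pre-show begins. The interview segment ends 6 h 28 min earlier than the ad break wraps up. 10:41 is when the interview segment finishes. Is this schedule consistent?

The ad break ends at 13:56 + 223 min = 17:39.
The interview segment ends at 17:39 − 388 min = 11:11.
But the interview segment is also said to end at 10:41 — a 30-minute conflict.

No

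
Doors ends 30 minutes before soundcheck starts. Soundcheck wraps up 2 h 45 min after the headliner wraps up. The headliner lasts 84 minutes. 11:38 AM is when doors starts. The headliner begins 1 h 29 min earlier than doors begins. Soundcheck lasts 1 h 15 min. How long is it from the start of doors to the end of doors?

The headliner starts at 11:38 AM − 89 min = 10:09 AM.
The headliner ends at 10:09 AM + 84 min = 11:33 AM.
Soundcheck ends at 11:33 AM + 165 min = 2:18 PM.
Soundcheck starts at 2:18 PM − 75 min = 1:03 PM.
Doors ends at 1:03 PM − 30 min = 12:33 PM.
From 11:38 AM to 12:33 PM is 55 minutes.

55 minutes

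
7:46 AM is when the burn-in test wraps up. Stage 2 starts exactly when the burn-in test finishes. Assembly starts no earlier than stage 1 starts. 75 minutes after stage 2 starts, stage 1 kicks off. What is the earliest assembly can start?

9:01 AM

Stage 2 starts at 7:46 AM.
Stage 1 starts at 7:46 AM + 75 min = 9:01 AM.
Assembly is bounded by stage 1, so the earliest it can start is 9:01 AM.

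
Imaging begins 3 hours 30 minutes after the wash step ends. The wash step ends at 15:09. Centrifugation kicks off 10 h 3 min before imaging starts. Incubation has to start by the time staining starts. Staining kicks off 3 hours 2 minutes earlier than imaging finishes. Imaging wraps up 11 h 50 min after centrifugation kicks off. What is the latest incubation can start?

17:24

Imaging starts at 15:09 + 210 min = 18:39.
Centrifugation starts at 18:39 − 603 min = 08:36.
Imaging ends at 08:36 + 710 min = 20:26.
Staining starts at 20:26 − 182 min = 17:24.
Incubation is bounded by staining, so the latest it can start is 17:24.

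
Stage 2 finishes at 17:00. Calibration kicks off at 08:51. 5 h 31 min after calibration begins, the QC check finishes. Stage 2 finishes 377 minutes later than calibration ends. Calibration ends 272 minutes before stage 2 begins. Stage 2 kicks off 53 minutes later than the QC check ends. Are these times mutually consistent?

The QC check ends at 08:51 + 331 min = 14:22.
Stage 2 starts at 14:22 + 53 min = 15:15.
Calibration ends at 15:15 − 272 min = 10:43.
Stage 2 ends at 10:43 + 377 min = 17:00.
That matches the stated 17:00, so the schedule is consistent.

Yes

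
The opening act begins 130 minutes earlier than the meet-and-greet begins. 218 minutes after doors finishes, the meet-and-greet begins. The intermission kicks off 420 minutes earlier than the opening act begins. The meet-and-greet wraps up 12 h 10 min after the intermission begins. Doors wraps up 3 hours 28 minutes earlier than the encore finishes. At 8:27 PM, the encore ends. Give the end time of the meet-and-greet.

Doors ends at 8:27 PM − 208 min = 4:59 PM.
The meet-and-greet starts at 4:59 PM + 218 min = 8:37 PM.
The opening act starts at 8:37 PM − 130 min = 6:27 PM.
The intermission starts at 6:27 PM − 420 min = 11:27 AM.
The meet-and-greet ends at 11:27 AM + 730 min = 11:37 PM.

11:37 PM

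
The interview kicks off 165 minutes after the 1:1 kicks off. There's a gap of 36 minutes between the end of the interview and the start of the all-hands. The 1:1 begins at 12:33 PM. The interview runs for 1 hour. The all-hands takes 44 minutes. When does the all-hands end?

5:38 PM

The interview starts at 12:33 PM + 165 min = 3:18 PM.
The interview ends at 3:18 PM + 60 min = 4:18 PM.
The all-hands starts at 4:18 PM + 36 min = 4:54 PM.
The all-hands ends at 4:54 PM + 44 min = 5:38 PM.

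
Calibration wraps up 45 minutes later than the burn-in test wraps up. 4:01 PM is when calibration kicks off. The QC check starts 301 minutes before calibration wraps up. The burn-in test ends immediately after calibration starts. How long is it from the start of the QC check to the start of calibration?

The burn-in test ends at 4:01 PM.
Calibration ends at 4:01 PM + 45 min = 4:46 PM.
The QC check starts at 4:46 PM − 301 min = 11:45 AM.
From 11:45 AM to 4:01 PM is 4 hours 16 minutes.

4 hours 16 minutes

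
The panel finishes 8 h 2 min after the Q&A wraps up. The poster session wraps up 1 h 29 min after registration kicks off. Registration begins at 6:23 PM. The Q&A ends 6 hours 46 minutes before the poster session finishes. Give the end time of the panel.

9:08 PM

The poster session ends at 6:23 PM + 89 min = 7:52 PM.
The Q&A ends at 7:52 PM − 406 min = 1:06 PM.
The panel ends at 1:06 PM + 482 min = 9:08 PM.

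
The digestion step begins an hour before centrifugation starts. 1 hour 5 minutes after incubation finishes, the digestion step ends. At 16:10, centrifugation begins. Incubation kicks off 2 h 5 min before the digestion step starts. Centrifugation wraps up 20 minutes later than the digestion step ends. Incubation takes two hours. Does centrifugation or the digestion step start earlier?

The digestion step starts at 16:10 − 60 min = 15:10.
Centrifugation starts at 16:10 and the digestion step starts at 15:10, so the digestion step is first.

the digestion step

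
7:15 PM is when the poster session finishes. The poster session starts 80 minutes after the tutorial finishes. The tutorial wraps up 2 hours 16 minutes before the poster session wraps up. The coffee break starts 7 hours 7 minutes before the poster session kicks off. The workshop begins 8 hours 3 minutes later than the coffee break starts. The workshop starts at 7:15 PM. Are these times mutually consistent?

Yes

The tutorial ends at 7:15 PM − 136 min = 4:59 PM.
The poster session starts at 4:59 PM + 80 min = 6:19 PM.
The coffee break starts at 6:19 PM − 427 min = 11:12 AM.
The workshop starts at 11:12 AM + 483 min = 7:15 PM.
That matches the stated 7:15 PM, so the schedule is consistent.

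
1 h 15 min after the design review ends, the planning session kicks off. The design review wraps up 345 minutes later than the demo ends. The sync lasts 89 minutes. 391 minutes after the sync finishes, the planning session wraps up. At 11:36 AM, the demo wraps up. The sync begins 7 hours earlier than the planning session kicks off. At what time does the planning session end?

The design review ends at 11:36 AM + 345 min = 5:21 PM.
The planning session starts at 5:21 PM + 75 min = 6:36 PM.
The sync starts at 6:36 PM − 420 min = 11:36 AM.
The sync ends at 11:36 AM + 89 min = 1:05 PM.
The planning session ends at 1:05 PM + 391 min = 7:36 PM.

7:36 PM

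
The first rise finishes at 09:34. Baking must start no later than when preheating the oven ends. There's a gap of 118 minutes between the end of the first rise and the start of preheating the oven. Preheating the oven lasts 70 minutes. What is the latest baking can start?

Preheating the oven starts at 09:34 + 118 min = 11:32.
Preheating the oven ends at 11:32 + 70 min = 12:42.
Baking is bounded by preheating the oven, so the latest it can start is 12:42.

12:42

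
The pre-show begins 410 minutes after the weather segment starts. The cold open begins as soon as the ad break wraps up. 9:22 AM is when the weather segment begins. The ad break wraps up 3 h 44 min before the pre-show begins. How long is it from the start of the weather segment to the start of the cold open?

The pre-show starts at 9:22 AM + 410 min = 4:12 PM.
The ad break ends at 4:12 PM − 224 min = 12:28 PM.
So the cold open starts at 12:28 PM.
From 9:22 AM to 12:28 PM is 186 minutes.

186 minutes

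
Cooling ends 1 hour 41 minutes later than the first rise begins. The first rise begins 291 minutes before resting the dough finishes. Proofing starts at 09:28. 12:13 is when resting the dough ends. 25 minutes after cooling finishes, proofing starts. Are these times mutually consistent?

The first rise starts at 12:13 − 291 min = 07:22.
Cooling ends at 07:22 + 101 min = 09:03.
Proofing starts at 09:03 + 25 min = 09:28.
That matches the stated 09:28, so the schedule is consistent.

Yes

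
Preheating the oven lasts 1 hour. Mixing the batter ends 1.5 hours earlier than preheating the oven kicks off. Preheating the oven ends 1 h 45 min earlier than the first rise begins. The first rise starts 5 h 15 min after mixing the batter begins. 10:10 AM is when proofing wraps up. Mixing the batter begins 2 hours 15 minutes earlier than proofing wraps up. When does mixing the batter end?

8:55 AM

Mixing the batter starts at 10:10 AM − 135 min = 7:55 AM.
The first rise starts at 7:55 AM + 315 min = 1:10 PM.
Preheating the oven ends at 1:10 PM − 105 min = 11:25 AM.
Preheating the oven starts at 11:25 AM − 60 min = 10:25 AM.
Mixing the batter ends at 10:25 AM − 90 min = 8:55 AM.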